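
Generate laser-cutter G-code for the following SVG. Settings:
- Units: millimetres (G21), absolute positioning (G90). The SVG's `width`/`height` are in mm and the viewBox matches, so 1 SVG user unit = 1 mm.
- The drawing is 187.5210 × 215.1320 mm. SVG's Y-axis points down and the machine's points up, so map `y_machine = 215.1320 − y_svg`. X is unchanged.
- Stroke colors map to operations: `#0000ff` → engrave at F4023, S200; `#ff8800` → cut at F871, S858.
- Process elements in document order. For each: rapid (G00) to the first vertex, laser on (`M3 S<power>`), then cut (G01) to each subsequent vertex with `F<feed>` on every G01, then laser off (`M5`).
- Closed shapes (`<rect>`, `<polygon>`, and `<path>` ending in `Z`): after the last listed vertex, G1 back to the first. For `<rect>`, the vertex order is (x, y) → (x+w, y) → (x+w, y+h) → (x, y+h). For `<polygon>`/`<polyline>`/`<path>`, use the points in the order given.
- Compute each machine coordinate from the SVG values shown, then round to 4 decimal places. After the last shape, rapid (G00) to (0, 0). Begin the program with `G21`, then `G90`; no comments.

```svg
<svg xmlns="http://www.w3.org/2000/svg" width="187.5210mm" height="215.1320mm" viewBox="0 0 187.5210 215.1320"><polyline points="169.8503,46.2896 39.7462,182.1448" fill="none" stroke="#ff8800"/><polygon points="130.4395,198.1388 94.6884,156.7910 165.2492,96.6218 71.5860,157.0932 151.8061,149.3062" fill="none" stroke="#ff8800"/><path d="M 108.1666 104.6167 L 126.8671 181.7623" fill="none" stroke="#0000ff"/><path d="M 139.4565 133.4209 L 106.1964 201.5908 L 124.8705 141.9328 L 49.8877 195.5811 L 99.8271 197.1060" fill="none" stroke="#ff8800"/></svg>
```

G21
G90
G00 X169.8503 Y168.8424
M3 S858
G01 X39.7462 Y32.9872 F871
M5
G00 X130.4395 Y16.9932
M3 S858
G01 X94.6884 Y58.3410 F871
G01 X165.2492 Y118.5102 F871
G01 X71.5860 Y58.0388 F871
G01 X151.8061 Y65.8258 F871
G01 X130.4395 Y16.9932 F871
M5
G00 X108.1666 Y110.5153
M3 S200
G01 X126.8671 Y33.3697 F4023
M5
G00 X139.4565 Y81.7111
M3 S858
G01 X106.1964 Y13.5412 F871
G01 X124.8705 Y73.1992 F871
G01 X49.8877 Y19.5509 F871
G01 X99.8271 Y18.0260 F871
M5
G00 X0.0000 Y0.0000

viewBox `0 0 187.5210 215.1320` with mm width/height → 1 unit = 1 mm. Flip: y_m = 215.1320 − y_svg.

**Shape 1** — `<polyline>` line segment, stroke `#ff8800` → cut (S858, F871). Machine vertices: (169.8503,168.8424) → (39.7462,32.9872). Open path.

**Shape 2** — `<polygon>` closed polygon, stroke `#ff8800` → cut (S858, F871). Machine vertices: (130.4395,16.9932) → (94.6884,58.3410) → (165.2492,118.5102) → (71.5860,58.0388) → (151.8061,65.8258) → (130.4395,16.9932). Closed: final G1 returns to the first vertex.

**Shape 3** — `<path>` line segment, stroke `#0000ff` → engrave (S200, F4023). Machine vertices: (108.1666,110.5153) → (126.8671,33.3697). Open path.

**Shape 4** — `<path>` open polyline, stroke `#ff8800` → cut (S858, F871). Machine vertices: (139.4565,81.7111) → (106.1964,13.5412) → (124.8705,73.1992) → (49.8877,19.5509) → (99.8271,18.0260). Open path.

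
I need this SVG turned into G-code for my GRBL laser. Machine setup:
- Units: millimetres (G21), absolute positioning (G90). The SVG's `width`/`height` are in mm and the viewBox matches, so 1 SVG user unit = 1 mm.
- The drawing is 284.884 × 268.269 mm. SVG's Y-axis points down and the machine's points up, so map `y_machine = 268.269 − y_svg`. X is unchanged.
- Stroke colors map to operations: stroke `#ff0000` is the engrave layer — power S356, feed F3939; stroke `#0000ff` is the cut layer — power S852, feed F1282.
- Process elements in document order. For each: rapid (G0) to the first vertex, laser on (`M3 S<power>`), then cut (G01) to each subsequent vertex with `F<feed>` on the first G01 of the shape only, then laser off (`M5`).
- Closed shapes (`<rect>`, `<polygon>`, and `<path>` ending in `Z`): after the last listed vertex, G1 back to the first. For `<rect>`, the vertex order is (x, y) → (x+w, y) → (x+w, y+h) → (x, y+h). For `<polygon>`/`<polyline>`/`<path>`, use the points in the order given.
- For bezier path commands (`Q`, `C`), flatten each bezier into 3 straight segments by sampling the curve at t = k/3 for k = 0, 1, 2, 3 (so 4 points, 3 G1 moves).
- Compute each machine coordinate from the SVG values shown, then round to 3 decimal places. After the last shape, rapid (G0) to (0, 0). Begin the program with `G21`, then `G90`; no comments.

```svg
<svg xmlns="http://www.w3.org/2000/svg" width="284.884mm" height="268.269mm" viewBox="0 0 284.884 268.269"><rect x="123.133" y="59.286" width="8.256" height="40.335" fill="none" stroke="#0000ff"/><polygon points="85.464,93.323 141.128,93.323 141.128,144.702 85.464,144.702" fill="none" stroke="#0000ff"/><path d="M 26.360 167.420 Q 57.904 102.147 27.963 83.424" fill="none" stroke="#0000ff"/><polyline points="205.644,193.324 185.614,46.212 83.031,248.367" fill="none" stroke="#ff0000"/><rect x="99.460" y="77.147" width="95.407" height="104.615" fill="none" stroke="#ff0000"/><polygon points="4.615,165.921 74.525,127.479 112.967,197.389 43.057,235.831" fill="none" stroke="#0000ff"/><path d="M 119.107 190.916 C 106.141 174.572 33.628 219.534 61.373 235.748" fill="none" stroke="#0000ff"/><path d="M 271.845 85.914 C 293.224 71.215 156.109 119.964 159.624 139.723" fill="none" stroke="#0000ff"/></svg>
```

G21
G90
G0 X123.133 Y208.983
M3 S852
G01 X131.389 Y208.983 F1282
G01 X131.389 Y168.648
G01 X123.133 Y168.648
G01 X123.133 Y208.983
M5
G0 X85.464 Y174.946
M3 S852
G01 X141.128 Y174.946 F1282
G01 X141.128 Y123.567
G01 X85.464 Y123.567
G01 X85.464 Y174.946
M5
G0 X26.360 Y100.849
M3 S852
G01 X40.558 Y139.192 F1282
G01 X41.092 Y167.191
G01 X27.963 Y184.845
M5
G0 X205.644 Y74.945
M3 S356
G01 X185.614 Y222.057 F3939
G01 X83.031 Y19.902
M5
G0 X99.460 Y191.122
M3 S356
G01 X194.867 Y191.122 F3939
G01 X194.867 Y86.507
G01 X99.460 Y86.507
G01 X99.460 Y191.122
M5
G0 X4.615 Y102.348
M3 S852
G01 X74.525 Y140.790 F1282
G01 X112.967 Y70.880
G01 X43.057 Y32.438
G01 X4.615 Y102.348
M5
G0 X119.107 Y77.353
M3 S852
G01 X92.211 Y76.597 F1282
G01 X61.129 Y54.982
G01 X61.373 Y32.521
M5
G0 X271.845 Y182.355
M3 S852
G01 X251.471 Y179.328 F1282
G01 X191.907 Y154.545
G01 X159.624 Y128.546
M5
G0 X0.000 Y0.000

1 u = 1 mm; y_m = 268.269 − y.

[1] `<rect>` rectangle, #0000ff→cut S852 F1282: (123.133,208.983) → (131.389,208.983) → (131.389,168.648) → (123.133,168.648) → (123.133,208.983) (closed)

[2] `<polygon>` rectangle, #0000ff→cut S852 F1282: (85.464,174.946) → (141.128,174.946) → (141.128,123.567) → (85.464,123.567) → (85.464,174.946) (closed)

[3] `<path>` quadratic bezier, #0000ff→cut S852 F1282: (26.360,100.849) → (40.558,139.192) → (41.092,167.191) → (27.963,184.845)

[4] `<polyline>` open polyline, #ff0000→engrave S356 F3939: (205.644,74.945) → (185.614,222.057) → (83.031,19.902)

[5] `<rect>` rectangle, #ff0000→engrave S356 F3939: (99.460,191.122) → (194.867,191.122) → (194.867,86.507) → (99.460,86.507) → (99.460,191.122) (closed)

[6] `<polygon>` regular polygon, #0000ff→cut S852 F1282: (4.615,102.348) → (74.525,140.790) → (112.967,70.880) → (43.057,32.438) → (4.615,102.348) (closed)

[7] `<path>` cubic bezier, #0000ff→cut S852 F1282: (119.107,77.353) → (92.211,76.597) → (61.129,54.982) → (61.373,32.521)

[8] `<path>` cubic bezier, #0000ff→cut S852 F1282: (271.845,182.355) → (251.471,179.328) → (191.907,154.545) → (159.624,128.546)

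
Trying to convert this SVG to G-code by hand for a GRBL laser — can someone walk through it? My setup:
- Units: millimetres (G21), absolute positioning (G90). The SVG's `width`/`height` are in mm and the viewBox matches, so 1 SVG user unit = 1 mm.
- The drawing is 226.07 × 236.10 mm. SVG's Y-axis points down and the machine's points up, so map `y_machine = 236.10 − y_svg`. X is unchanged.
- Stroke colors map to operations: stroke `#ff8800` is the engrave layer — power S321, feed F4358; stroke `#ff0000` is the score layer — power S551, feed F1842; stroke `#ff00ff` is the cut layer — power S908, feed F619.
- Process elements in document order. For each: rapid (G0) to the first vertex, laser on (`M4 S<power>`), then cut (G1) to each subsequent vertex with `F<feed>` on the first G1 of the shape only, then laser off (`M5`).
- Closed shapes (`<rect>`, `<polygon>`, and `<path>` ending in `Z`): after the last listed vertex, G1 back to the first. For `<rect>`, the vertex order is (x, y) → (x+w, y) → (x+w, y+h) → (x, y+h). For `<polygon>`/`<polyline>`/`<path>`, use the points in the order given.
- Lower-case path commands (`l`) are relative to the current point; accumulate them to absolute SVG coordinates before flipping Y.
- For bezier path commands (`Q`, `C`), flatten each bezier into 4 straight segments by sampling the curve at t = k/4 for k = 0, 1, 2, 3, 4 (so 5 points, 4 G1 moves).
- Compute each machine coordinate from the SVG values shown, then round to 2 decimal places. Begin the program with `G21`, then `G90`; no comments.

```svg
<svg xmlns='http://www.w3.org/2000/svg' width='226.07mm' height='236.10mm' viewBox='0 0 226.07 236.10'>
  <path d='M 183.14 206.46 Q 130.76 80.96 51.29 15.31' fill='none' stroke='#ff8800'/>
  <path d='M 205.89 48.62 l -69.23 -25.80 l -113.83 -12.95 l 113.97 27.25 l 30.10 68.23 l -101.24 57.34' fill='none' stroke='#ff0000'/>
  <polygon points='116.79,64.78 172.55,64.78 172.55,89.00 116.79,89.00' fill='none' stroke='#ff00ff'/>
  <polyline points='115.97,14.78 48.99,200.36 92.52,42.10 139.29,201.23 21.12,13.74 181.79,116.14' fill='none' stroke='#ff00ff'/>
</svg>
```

Since the viewBox matches the mm dimensions, user units are millimetres directly. The only transform is the Y-flip y_m = 236.10 − y_svg.

Shape 1 is a quadratic bezier drawn with `<path>`. Its stroke #ff8800 means engrave at S321, F4358. After flipping Y the toolpath is (183.14,29.64) → (155.26,88.65) → (123.99,140.18) → (89.33,184.22) → (51.29,220.79).

Shape 2 is a open polyline drawn with `<path>`. Its stroke #ff0000 means score at S551, F1842. After flipping Y the toolpath is (205.89,187.48) → (136.66,213.28) → (22.83,226.23) → (136.80,198.98) → (166.90,130.75) → (65.66,73.41).

Shape 3 is a rectangle drawn with `<polygon>`. Its stroke #ff00ff means cut at S908, F619. After flipping Y the toolpath is (116.79,171.32) → (172.55,171.32) → (172.55,147.10) → (116.79,147.10) → (116.79,171.32), returning to the start.

Shape 4 is a open polyline drawn with `<polyline>`. Its stroke #ff00ff means cut at S908, F619. After flipping Y the toolpath is (115.97,221.32) → (48.99,35.74) → (92.52,194.00) → (139.29,34.87) → (21.12,222.36) → (181.79,119.96).

G21
G90
G0 X183.14 Y29.64
M4 S321
G1 X155.26 Y88.65 F4358
G1 X123.99 Y140.18
G1 X89.33 Y184.22
G1 X51.29 Y220.79
M5
G0 X205.89 Y187.48
M4 S551
G1 X136.66 Y213.28 F1842
G1 X22.83 Y226.23
G1 X136.80 Y198.98
G1 X166.90 Y130.75
G1 X65.66 Y73.41
M5
G0 X116.79 Y171.32
M4 S908
G1 X172.55 Y171.32 F619
G1 X172.55 Y147.10
G1 X116.79 Y147.10
G1 X116.79 Y171.32
M5
G0 X115.97 Y221.32
M4 S908
G1 X48.99 Y35.74 F619
G1 X92.52 Y194.00
G1 X139.29 Y34.87
G1 X21.12 Y222.36
G1 X181.79 Y119.96
M5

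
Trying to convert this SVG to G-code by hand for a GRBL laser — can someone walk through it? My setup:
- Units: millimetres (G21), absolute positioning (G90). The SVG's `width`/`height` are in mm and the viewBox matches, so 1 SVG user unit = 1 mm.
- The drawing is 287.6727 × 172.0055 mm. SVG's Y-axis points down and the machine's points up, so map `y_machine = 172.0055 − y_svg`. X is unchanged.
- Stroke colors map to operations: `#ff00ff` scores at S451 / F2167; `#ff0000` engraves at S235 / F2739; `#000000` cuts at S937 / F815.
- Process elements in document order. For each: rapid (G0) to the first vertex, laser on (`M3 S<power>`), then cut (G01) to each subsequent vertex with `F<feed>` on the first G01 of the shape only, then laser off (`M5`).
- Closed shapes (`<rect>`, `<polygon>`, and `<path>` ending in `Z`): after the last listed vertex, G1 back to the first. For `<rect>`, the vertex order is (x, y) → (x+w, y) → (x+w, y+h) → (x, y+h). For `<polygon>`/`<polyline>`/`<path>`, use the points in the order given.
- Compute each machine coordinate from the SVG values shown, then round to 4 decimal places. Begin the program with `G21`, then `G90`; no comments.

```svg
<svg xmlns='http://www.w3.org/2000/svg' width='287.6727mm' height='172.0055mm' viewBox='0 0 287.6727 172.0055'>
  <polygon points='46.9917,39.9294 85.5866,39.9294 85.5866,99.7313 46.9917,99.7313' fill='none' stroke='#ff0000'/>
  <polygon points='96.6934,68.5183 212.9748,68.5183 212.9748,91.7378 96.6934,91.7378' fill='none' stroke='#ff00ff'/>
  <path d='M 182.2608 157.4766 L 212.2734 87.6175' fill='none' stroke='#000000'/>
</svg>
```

G21
G90
G0 X46.9917 Y132.0761
M3 S235
G01 X85.5866 Y132.0761 F2739
G01 X85.5866 Y72.2742
G01 X46.9917 Y72.2742
G01 X46.9917 Y132.0761
M5
G0 X96.6934 Y103.4872
M3 S451
G01 X212.9748 Y103.4872 F2167
G01 X212.9748 Y80.2677
G01 X96.6934 Y80.2677
G01 X96.6934 Y103.4872
M5
G0 X182.2608 Y14.5289
M3 S937
G01 X212.2734 Y84.3880 F815
M5

Since the viewBox matches the mm dimensions, user units are millimetres directly. The only transform is the Y-flip y_m = 172.0055 − y_svg.

Shape 1 is a rectangle drawn with `<polygon>`. Its stroke #ff0000 means engrave at S235, F2739. After flipping Y the toolpath is (46.9917,132.0761) → (85.5866,132.0761) → (85.5866,72.2742) → (46.9917,72.2742) → (46.9917,132.0761), returning to the start.

Shape 2 is a rectangle drawn with `<polygon>`. Its stroke #ff00ff means score at S451, F2167. After flipping Y the toolpath is (96.6934,103.4872) → (212.9748,103.4872) → (212.9748,80.2677) → (96.6934,80.2677) → (96.6934,103.4872), returning to the start.

Shape 3 is a line segment drawn with `<path>`. Its stroke #000000 means cut at S937, F815. After flipping Y the toolpath is (182.2608,14.5289) → (212.2734,84.3880).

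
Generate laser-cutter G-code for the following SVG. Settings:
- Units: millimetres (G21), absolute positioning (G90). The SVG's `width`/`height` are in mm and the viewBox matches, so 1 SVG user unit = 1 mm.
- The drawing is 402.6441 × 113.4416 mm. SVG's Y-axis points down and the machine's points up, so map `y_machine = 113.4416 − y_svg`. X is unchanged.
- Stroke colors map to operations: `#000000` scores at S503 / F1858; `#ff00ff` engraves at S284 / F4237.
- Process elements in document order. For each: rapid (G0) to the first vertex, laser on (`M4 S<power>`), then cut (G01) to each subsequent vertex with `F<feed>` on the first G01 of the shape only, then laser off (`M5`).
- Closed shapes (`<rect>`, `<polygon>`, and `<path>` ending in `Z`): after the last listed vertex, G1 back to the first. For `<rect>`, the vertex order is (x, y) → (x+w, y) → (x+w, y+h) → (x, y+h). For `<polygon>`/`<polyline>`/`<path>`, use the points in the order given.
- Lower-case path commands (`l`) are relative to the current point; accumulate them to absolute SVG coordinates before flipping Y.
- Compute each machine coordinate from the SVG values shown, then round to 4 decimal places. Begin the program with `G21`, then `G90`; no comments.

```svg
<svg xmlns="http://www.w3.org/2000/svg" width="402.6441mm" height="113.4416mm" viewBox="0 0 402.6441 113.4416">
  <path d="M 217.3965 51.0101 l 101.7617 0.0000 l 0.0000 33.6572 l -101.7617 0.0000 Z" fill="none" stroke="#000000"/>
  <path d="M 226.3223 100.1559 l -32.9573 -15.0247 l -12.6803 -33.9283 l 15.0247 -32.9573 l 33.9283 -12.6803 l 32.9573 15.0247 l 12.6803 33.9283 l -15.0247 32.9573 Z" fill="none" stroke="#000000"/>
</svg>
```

G21
G90
G0 X217.3965 Y62.4315
M4 S503
G01 X319.1582 Y62.4315 F1858
G01 X319.1582 Y28.7743
G01 X217.3965 Y28.7743
G01 X217.3965 Y62.4315
M5
G0 X226.3223 Y13.2857
M4 S503
G01 X193.3650 Y28.3104 F1858
G01 X180.6847 Y62.2387
G01 X195.7094 Y95.1960
G01 X229.6377 Y107.8763
G01 X262.5950 Y92.8516
G01 X275.2753 Y58.9233
G01 X260.2506 Y25.9660
G01 X226.3223 Y13.2857
M5

Since the viewBox matches the mm dimensions, user units are millimetres directly. The only transform is the Y-flip y_m = 113.4416 − y_svg.

Shape 1 is a rectangle drawn with `<path>`. Its stroke #000000 means score at S503, F1858. After flipping Y the toolpath is (217.3965,62.4315) → (319.1582,62.4315) → (319.1582,28.7743) → (217.3965,28.7743) → (217.3965,62.4315), returning to the start.

Shape 2 is a regular polygon drawn with `<path>`. Its stroke #000000 means score at S503, F1858. After flipping Y the toolpath is (226.3223,13.2857) → (193.3650,28.3104) → (180.6847,62.2387) → (195.7094,95.1960) → (229.6377,107.8763) → (262.5950,92.8516) → (275.2753,58.9233) → (260.2506,25.9660) → (226.3223,13.2857), returning to the start.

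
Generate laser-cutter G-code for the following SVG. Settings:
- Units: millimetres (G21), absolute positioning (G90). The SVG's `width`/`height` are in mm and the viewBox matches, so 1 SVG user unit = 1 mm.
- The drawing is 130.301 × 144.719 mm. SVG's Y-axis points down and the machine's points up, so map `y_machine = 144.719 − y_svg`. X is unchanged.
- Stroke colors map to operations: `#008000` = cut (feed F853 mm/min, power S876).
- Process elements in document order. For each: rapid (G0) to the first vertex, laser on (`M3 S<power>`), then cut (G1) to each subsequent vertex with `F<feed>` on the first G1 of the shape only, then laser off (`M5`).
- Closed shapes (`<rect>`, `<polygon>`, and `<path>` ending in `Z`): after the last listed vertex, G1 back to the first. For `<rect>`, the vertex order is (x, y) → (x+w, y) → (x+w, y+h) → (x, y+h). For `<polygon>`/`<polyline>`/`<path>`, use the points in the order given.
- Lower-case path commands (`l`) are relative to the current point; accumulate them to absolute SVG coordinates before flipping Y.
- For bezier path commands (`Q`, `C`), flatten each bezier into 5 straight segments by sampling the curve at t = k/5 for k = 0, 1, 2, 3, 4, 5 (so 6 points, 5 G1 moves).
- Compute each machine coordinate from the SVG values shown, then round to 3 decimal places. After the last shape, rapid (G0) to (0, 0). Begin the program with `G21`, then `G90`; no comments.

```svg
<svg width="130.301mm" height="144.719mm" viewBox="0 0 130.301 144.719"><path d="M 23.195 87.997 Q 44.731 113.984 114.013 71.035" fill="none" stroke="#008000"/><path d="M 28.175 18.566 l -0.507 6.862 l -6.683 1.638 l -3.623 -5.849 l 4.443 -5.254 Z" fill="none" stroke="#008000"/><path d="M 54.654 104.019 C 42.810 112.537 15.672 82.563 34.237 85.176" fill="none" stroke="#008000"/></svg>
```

G21
G90
G0 X23.195 Y56.722
M3 S876
G1 X33.719 Y49.085 F853
G1 X48.063 Y46.962
G1 X66.227 Y50.355
G1 X88.210 Y59.262
G1 X114.013 Y73.684
M5
G0 X28.175 Y126.153
M3 S876
G1 X27.668 Y119.291 F853
G1 X20.985 Y117.653
G1 X17.362 Y123.502
G1 X21.805 Y128.756
G1 X28.175 Y126.153
M5
G0 X54.654 Y40.700
M3 S876
G1 X46.200 Y39.640 F853
G1 X37.004 Y44.406
G1 X29.993 Y51.586
G1 X28.094 Y57.769
G1 X34.237 Y59.543
M5
G0 X0.000 Y0.000

viewBox `0 0 130.301 144.719` with mm width/height → 1 unit = 1 mm. Flip: y_m = 144.719 − y_svg.

**Shape 1** — `<path>` quadratic bezier, stroke `#008000` → cut (S876, F853). Control points (SVG): P0=(23.195,87.997), P1=(44.731,113.984), P2=(114.013,71.035); sampled at t=k/5. Machine vertices: (23.195,56.722) → (33.719,49.085) → (48.063,46.962) → (66.227,50.355) → (88.210,59.262) → (114.013,73.684). Open path.

**Shape 2** — `<path>` regular polygon, stroke `#008000` → cut (S876, F853). Machine vertices: (28.175,126.153) → (27.668,119.291) → (20.985,117.653) → (17.362,123.502) → (21.805,128.756) → (28.175,126.153). Closed: final G1 returns to the first vertex.

**Shape 3** — `<path>` cubic bezier, stroke `#008000` → cut (S876, F853). Control points (SVG): P0=(54.654,104.019), P1=(42.810,112.537), P2=(15.672,82.563), P3=(34.237,85.176); sampled at t=k/5. Machine vertices: (54.654,40.700) → (46.200,39.640) → (37.004,44.406) → (29.993,51.586) → (28.094,57.769) → (34.237,59.543). Open path.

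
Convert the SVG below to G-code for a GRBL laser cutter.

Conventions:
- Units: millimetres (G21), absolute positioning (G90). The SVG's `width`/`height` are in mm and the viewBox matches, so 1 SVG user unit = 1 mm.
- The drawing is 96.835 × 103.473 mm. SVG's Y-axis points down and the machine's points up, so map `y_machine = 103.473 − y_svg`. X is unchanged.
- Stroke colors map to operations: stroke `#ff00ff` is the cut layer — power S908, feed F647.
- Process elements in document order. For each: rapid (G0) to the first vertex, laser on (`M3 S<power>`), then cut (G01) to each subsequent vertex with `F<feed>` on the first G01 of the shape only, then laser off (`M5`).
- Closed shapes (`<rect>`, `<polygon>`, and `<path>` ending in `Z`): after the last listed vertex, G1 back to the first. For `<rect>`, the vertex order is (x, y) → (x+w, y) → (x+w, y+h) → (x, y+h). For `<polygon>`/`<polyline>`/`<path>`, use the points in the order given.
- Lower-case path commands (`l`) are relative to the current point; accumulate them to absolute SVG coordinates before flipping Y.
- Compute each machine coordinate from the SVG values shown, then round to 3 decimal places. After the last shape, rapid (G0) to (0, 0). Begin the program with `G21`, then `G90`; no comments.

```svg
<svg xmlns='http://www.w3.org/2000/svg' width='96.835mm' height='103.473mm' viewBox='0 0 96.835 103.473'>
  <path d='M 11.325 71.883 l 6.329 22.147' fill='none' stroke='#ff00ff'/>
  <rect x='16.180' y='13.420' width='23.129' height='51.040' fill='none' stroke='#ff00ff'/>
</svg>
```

G21
G90
G0 X11.325 Y31.590
M3 S908
G01 X17.654 Y9.443 F647
M5
G0 X16.180 Y90.053
M3 S908
G01 X39.309 Y90.053 F647
G01 X39.309 Y39.013
G01 X16.180 Y39.013
G01 X16.180 Y90.053
M5
G0 X0.000 Y0.000

viewBox `0 0 96.835 103.473` with mm width/height → 1 unit = 1 mm. Flip: y_m = 103.473 − y_svg.

**Shape 1** — `<path>` line segment, stroke `#ff00ff` → cut (S908, F647). Machine vertices: (11.325,31.590) → (17.654,9.443). Open path.

**Shape 2** — `<rect>` rectangle, stroke `#ff00ff` → cut (S908, F647). Machine vertices: (16.180,90.053) → (39.309,90.053) → (39.309,39.013) → (16.180,39.013) → (16.180,90.053). Closed: final G1 returns to the first vertex.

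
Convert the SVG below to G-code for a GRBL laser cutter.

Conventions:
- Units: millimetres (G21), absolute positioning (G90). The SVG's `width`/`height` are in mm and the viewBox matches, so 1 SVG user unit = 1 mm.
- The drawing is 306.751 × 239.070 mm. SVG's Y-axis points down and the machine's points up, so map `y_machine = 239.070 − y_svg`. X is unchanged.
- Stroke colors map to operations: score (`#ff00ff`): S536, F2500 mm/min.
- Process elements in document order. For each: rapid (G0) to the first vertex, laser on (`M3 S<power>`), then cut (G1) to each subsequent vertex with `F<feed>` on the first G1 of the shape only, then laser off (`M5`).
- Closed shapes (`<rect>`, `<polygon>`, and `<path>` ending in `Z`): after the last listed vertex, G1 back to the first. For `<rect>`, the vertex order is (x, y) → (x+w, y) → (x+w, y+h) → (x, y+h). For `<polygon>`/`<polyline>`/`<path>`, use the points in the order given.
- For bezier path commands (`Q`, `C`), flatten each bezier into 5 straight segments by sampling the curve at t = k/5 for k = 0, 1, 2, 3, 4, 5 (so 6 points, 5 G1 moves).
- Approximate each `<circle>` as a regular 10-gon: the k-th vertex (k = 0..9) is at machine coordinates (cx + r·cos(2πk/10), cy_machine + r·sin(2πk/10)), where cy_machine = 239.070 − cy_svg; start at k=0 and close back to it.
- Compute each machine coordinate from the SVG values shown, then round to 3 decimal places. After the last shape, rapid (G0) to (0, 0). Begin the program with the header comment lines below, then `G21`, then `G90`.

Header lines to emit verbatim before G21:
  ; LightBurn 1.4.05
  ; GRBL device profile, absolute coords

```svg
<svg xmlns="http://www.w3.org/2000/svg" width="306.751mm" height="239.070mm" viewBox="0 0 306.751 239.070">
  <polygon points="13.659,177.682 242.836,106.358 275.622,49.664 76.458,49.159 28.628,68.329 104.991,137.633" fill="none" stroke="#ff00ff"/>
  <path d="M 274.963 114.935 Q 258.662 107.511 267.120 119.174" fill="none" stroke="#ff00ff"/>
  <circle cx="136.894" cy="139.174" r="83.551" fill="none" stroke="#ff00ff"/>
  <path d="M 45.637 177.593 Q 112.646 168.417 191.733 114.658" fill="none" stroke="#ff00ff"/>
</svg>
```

; LightBurn 1.4.05
; GRBL device profile, absolute coords
G21
G90
G0 X13.659 Y61.388
M3 S536
G1 X242.836 Y132.712 F2500
G1 X275.622 Y189.406
G1 X76.458 Y189.911
G1 X28.628 Y170.741
G1 X104.991 Y101.437
G1 X13.659 Y61.388
M5
G0 X274.963 Y124.135
M3 S536
G1 X269.433 Y126.341 F2500
G1 X265.884 Y127.020
G1 X264.315 Y126.172
G1 X264.727 Y123.798
G1 X267.120 Y119.896
M5
G0 X220.445 Y99.896
M3 S536
G1 X204.488 Y149.006 F2500
G1 X162.713 Y179.358
G1 X111.075 Y179.358
G1 X69.300 Y149.006
G1 X53.343 Y99.896
G1 X69.300 Y50.786
G1 X111.075 Y20.434
G1 X162.713 Y20.434
G1 X204.488 Y50.786
G1 X220.445 Y99.896
M5
G0 X45.637 Y61.477
M3 S536
G1 X72.924 Y66.931 F2500
G1 X101.177 Y75.951
G1 X130.396 Y88.538
G1 X160.581 Y104.692
G1 X191.733 Y124.412
M5
G0 X0.000 Y0.000

Since the viewBox matches the mm dimensions, user units are millimetres directly. The only transform is the Y-flip y_m = 239.070 − y_svg.

Shape 1 is a closed polygon drawn with `<polygon>`. Its stroke #ff00ff means score at S536, F2500. After flipping Y the toolpath is (13.659,61.388) → (242.836,132.712) → (275.622,189.406) → (76.458,189.911) → (28.628,170.741) → (104.991,101.437) → (13.659,61.388), returning to the start.

Shape 2 is a quadratic bezier drawn with `<path>`. Its stroke #ff00ff means score at S536, F2500. After flipping Y the toolpath is (274.963,124.135) → (269.433,126.341) → (265.884,127.020) → (264.315,126.172) → (264.727,123.798) → (267.120,119.896).

Shape 3 is a circle drawn with `<circle>`. Its stroke #ff00ff means score at S536, F2500. After flipping Y the toolpath is (220.445,99.896) → (204.488,149.006) → (162.713,179.358) → (111.075,179.358) → (69.300,149.006) → (53.343,99.896) → (69.300,50.786) → (111.075,20.434) → (162.713,20.434) → (204.488,50.786) → (220.445,99.896), returning to the start.

Shape 4 is a quadratic bezier drawn with `<path>`. Its stroke #ff00ff means score at S536, F2500. After flipping Y the toolpath is (45.637,61.477) → (72.924,66.931) → (101.177,75.951) → (130.396,88.538) → (160.581,104.692) → (191.733,124.412).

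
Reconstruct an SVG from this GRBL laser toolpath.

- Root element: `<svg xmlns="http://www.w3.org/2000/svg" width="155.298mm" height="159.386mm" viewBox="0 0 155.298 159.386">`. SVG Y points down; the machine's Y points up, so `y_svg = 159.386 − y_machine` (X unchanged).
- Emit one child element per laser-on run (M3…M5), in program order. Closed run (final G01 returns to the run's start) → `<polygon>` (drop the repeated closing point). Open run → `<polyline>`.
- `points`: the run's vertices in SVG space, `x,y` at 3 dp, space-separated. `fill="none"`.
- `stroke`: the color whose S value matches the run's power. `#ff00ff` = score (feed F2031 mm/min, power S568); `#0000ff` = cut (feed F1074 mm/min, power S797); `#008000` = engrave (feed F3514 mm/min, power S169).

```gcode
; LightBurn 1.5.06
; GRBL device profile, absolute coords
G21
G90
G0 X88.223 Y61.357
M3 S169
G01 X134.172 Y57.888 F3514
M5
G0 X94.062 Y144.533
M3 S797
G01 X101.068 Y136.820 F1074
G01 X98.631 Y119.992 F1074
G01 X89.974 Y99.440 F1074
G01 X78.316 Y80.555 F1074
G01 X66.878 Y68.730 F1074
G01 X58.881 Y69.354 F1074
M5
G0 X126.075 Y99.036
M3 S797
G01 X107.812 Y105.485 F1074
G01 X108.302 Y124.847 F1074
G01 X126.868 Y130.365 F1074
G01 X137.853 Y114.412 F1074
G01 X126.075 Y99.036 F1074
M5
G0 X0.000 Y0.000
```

Each laser-on run becomes one SVG element. Flip Y back into SVG space with y_svg = 159.386 − y_machine.

Run 1: S169 ⇒ engrave layer `#008000`. The run is open, so emit a `<polyline>` with points (Y-flipped): 88.223,98.029 134.172,101.498.

Run 2: power S797 maps to stroke `#0000ff` (cut). The run is open, so emit a `<polyline>` with points (Y-flipped): 94.062,14.853 101.068,22.566 98.631,39.394 89.974,59.946 78.316,78.831 66.878,90.656 58.881,90.032.

Run 3: power S797 maps to stroke `#0000ff` (cut). The run returns to its start, so emit a `<polygon>` with points (Y-flipped): 126.075,60.350 107.812,53.901 108.302,34.539 126.868,29.021 137.853,44.974.

<svg xmlns="http://www.w3.org/2000/svg" width="155.298mm" height="159.386mm" viewBox="0 0 155.298 159.386">
  <polyline points="88.223,98.029 134.172,101.498" fill="none" stroke="#008000"/>
  <polyline points="94.062,14.853 101.068,22.566 98.631,39.394 89.974,59.946 78.316,78.831 66.878,90.656 58.881,90.032" fill="none" stroke="#0000ff"/>
  <polygon points="126.075,60.350 107.812,53.901 108.302,34.539 126.868,29.021 137.853,44.974" fill="none" stroke="#0000ff"/>
</svg>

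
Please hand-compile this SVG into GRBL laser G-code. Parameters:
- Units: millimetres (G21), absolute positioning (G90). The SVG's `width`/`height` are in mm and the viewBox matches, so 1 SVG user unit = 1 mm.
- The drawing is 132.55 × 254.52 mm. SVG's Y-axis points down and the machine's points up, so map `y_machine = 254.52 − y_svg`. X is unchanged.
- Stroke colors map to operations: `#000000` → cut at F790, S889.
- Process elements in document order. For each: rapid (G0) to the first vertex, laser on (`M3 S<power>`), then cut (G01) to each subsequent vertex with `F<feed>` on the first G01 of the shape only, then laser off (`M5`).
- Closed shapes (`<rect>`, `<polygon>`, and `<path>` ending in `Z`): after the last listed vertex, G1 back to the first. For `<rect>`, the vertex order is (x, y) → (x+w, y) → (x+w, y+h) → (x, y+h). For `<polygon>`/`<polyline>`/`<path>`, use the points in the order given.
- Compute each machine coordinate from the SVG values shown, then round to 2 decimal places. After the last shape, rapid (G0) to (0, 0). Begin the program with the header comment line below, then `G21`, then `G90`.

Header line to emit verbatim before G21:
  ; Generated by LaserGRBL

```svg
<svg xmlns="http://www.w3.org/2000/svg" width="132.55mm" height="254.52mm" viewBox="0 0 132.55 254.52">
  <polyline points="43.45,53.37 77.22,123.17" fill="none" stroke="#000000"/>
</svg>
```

1 u = 1 mm; y_m = 254.52 − y.

[1] `<polyline>` line segment, #000000→cut S889 F790: (43.45,201.15) → (77.22,131.35)

; Generated by LaserGRBL
G21
G90
G0 X43.45 Y201.15
M3 S889
G01 X77.22 Y131.35 F790
M5
G0 X0.00 Y0.00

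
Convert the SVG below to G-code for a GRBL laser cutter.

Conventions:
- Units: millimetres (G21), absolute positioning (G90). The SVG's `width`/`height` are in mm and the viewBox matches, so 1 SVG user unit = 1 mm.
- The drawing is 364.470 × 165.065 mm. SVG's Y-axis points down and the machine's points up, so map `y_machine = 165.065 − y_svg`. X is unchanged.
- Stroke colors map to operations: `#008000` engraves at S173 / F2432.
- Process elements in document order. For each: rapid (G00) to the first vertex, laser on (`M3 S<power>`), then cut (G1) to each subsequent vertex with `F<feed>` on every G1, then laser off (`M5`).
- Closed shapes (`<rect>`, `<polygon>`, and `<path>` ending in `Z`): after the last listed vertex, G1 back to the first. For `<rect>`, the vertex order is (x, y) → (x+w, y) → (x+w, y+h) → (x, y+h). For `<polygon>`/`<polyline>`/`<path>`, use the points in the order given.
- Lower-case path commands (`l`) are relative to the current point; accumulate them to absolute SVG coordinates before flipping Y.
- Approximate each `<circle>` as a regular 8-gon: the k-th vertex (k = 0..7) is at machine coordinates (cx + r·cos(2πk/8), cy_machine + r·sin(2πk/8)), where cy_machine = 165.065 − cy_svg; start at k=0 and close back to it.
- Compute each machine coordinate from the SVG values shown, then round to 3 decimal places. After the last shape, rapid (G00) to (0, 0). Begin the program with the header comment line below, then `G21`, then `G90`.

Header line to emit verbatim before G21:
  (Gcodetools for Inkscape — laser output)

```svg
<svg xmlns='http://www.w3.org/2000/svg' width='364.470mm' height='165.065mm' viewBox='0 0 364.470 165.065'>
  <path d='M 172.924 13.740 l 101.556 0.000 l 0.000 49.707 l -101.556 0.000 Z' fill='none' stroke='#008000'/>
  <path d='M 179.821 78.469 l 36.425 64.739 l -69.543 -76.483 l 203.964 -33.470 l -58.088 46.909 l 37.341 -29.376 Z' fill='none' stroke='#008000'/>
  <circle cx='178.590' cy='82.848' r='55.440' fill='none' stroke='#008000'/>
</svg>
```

(Gcodetools for Inkscape — laser output)
G21
G90
G00 X172.924 Y151.325
M3 S173
G1 X274.480 Y151.325 F2432
G1 X274.480 Y101.618 F2432
G1 X172.924 Y101.618 F2432
G1 X172.924 Y151.325 F2432
M5
G00 X179.821 Y86.596
M3 S173
G1 X216.246 Y21.857 F2432
G1 X146.703 Y98.340 F2432
G1 X350.667 Y131.810 F2432
G1 X292.579 Y84.901 F2432
G1 X329.920 Y114.277 F2432
G1 X179.821 Y86.596 F2432
M5
G00 X234.030 Y82.217
M3 S173
G1 X217.792 Y121.419 F2432
G1 X178.590 Y137.657 F2432
G1 X139.388 Y121.419 F2432
G1 X123.150 Y82.217 F2432
G1 X139.388 Y43.015 F2432
G1 X178.590 Y26.777 F2432
G1 X217.792 Y43.015 F2432
G1 X234.030 Y82.217 F2432
M5
G00 X0.000 Y0.000

viewBox `0 0 364.470 165.065` with mm width/height → 1 unit = 1 mm. Flip: y_m = 165.065 − y_svg.

**Shape 1** — `<path>` rectangle, stroke `#008000` → engrave (S173, F2432). Machine vertices: (172.924,151.325) → (274.480,151.325) → (274.480,101.618) → (172.924,101.618) → (172.924,151.325). Closed: final G1 returns to the first vertex.

**Shape 2** — `<path>` closed polygon, stroke `#008000` → engrave (S173, F2432). Machine vertices: (179.821,86.596) → (216.246,21.857) → (146.703,98.340) → (350.667,131.810) → (292.579,84.901) → (329.920,114.277) → (179.821,86.596). Closed: final G1 returns to the first vertex.

**Shape 3** — `<circle>` circle, stroke `#008000` → engrave (S173, F2432). Machine vertices: (234.030,82.217) → (217.792,121.419) → (178.590,137.657) → (139.388,121.419) → (123.150,82.217) → (139.388,43.015) → (178.590,26.777) → (217.792,43.015) → (234.030,82.217). Closed: final G1 returns to the first vertex.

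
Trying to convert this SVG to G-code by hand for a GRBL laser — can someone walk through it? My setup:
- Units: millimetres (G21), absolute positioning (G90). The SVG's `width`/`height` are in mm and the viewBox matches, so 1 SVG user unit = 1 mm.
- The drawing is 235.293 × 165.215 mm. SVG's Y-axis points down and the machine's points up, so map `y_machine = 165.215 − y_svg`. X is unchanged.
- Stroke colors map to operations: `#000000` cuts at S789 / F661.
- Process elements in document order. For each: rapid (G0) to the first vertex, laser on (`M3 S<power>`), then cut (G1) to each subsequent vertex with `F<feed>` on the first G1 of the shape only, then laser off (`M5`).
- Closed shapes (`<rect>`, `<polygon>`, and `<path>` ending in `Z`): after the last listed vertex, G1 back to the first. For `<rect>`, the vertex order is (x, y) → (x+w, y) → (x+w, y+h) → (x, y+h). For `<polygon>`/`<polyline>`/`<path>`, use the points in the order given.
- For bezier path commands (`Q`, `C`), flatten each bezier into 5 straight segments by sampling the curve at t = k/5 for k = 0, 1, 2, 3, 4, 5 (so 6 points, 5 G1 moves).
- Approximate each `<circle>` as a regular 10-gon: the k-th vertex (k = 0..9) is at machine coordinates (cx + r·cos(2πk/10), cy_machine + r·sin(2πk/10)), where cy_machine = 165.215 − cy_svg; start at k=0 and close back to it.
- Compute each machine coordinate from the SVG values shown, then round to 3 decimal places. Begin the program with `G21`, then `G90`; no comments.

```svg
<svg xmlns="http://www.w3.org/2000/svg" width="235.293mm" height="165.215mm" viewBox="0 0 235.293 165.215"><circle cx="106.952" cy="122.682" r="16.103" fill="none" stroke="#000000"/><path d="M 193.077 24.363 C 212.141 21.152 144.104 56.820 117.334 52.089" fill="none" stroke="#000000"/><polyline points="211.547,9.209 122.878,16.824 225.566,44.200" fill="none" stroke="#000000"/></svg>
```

viewBox `0 0 235.293 165.215` with mm width/height → 1 unit = 1 mm. Flip: y_m = 165.215 − y_svg.

**Shape 1** — `<circle>` circle, stroke `#000000` → cut (S789, F661). Machine vertices: (123.055,42.533) → (119.980,51.998) → (111.928,57.848) → (101.976,57.848) → (93.924,51.998) → (90.849,42.533) → (93.924,33.068) → (101.976,27.218) → (111.928,27.218) → (119.980,33.068) → (123.055,42.533). Closed: final G1 returns to the first vertex.

**Shape 2** — `<path>` cubic bezier, stroke `#000000` → cut (S789, F661). Control points (SVG): P0=(193.077,24.363), P1=(212.141,21.152), P2=(144.104,56.820), P3=(117.334,52.089); sampled at t=k/5. Machine vertices: (193.077,140.852) → (195.090,138.747) → (182.361,131.117) → (161.051,121.767) → (137.321,114.501) → (117.334,113.126). Open path.

**Shape 3** — `<polyline>` open polyline, stroke `#000000` → cut (S789, F661). Machine vertices: (211.547,156.006) → (122.878,148.391) → (225.566,121.015). Open path.

G21
G90
G0 X123.055 Y42.533
M3 S789
G1 X119.980 Y51.998 F661
G1 X111.928 Y57.848
G1 X101.976 Y57.848
G1 X93.924 Y51.998
G1 X90.849 Y42.533
G1 X93.924 Y33.068
G1 X101.976 Y27.218
G1 X111.928 Y27.218
G1 X119.980 Y33.068
G1 X123.055 Y42.533
M5
G0 X193.077 Y140.852
M3 S789
G1 X195.090 Y138.747 F661
G1 X182.361 Y131.117
G1 X161.051 Y121.767
G1 X137.321 Y114.501
G1 X117.334 Y113.126
M5
G0 X211.547 Y156.006
M3 S789
G1 X122.878 Y148.391 F661
G1 X225.566 Y121.015
M5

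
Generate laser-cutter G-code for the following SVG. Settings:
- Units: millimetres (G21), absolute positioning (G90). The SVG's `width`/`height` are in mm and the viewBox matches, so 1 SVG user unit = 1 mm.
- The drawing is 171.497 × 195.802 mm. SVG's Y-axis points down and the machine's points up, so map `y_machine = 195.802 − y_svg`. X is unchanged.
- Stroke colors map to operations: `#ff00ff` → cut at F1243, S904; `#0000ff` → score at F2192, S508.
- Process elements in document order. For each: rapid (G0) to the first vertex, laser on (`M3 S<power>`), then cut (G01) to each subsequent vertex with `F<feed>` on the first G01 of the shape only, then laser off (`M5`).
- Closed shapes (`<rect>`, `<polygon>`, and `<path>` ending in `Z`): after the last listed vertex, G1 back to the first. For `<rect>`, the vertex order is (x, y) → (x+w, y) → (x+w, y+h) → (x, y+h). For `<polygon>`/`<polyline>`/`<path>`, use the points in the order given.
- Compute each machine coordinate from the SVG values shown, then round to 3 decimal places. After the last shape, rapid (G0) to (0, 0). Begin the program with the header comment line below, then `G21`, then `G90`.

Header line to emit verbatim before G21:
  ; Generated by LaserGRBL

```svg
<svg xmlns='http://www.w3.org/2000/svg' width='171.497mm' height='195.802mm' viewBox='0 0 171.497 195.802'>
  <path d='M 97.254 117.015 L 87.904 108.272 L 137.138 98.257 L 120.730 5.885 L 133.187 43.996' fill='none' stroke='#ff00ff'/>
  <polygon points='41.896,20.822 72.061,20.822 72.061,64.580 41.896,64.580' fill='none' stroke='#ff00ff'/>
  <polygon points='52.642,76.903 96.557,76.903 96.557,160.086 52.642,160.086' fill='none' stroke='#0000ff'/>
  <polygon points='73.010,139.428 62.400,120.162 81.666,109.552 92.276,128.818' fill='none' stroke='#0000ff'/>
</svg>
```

viewBox `0 0 171.497 195.802` with mm width/height → 1 unit = 1 mm. Flip: y_m = 195.802 − y_svg.

**Shape 1** — `<path>` open polyline, stroke `#ff00ff` → cut (S904, F1243). Machine vertices: (97.254,78.787) → (87.904,87.530) → (137.138,97.545) → (120.730,189.917) → (133.187,151.806). Open path.

**Shape 2** — `<polygon>` rectangle, stroke `#ff00ff` → cut (S904, F1243). Machine vertices: (41.896,174.980) → (72.061,174.980) → (72.061,131.222) → (41.896,131.222) → (41.896,174.980). Closed: final G1 returns to the first vertex.

**Shape 3** — `<polygon>` rectangle, stroke `#0000ff` → score (S508, F2192). Machine vertices: (52.642,118.899) → (96.557,118.899) → (96.557,35.716) → (52.642,35.716) → (52.642,118.899). Closed: final G1 returns to the first vertex.

**Shape 4** — `<polygon>` regular polygon, stroke `#0000ff` → score (S508, F2192). Machine vertices: (73.010,56.374) → (62.400,75.640) → (81.666,86.250) → (92.276,66.984) → (73.010,56.374). Closed: final G1 returns to the first vertex.

; Generated by LaserGRBL
G21
G90
G0 X97.254 Y78.787
M3 S904
G01 X87.904 Y87.530 F1243
G01 X137.138 Y97.545
G01 X120.730 Y189.917
G01 X133.187 Y151.806
M5
G0 X41.896 Y174.980
M3 S904
G01 X72.061 Y174.980 F1243
G01 X72.061 Y131.222
G01 X41.896 Y131.222
G01 X41.896 Y174.980
M5
G0 X52.642 Y118.899
M3 S508
G01 X96.557 Y118.899 F2192
G01 X96.557 Y35.716
G01 X52.642 Y35.716
G01 X52.642 Y118.899
M5
G0 X73.010 Y56.374
M3 S508
G01 X62.400 Y75.640 F2192
G01 X81.666 Y86.250
G01 X92.276 Y66.984
G01 X73.010 Y56.374
M5
G0 X0.000 Y0.000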